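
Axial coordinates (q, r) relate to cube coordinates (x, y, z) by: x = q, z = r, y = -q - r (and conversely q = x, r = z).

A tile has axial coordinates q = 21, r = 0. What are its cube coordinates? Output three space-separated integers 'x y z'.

x = q = 21
z = r = 0
y = -x - z = -(21) - (0) = -21

Answer: 21 -21 0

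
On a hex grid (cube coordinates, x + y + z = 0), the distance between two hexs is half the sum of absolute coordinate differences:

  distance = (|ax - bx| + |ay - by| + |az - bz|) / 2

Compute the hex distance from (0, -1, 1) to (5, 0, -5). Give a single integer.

|ax - bx| = |0 - 5| = 5
|ay - by| = |-1 - 0| = 1
|az - bz| = |1 - (-5)| = 6
distance = (5 + 1 + 6) / 2 = 12 / 2 = 6

Answer: 6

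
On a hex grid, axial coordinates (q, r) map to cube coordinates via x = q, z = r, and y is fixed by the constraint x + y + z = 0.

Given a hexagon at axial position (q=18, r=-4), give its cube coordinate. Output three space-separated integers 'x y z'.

x = q = 18
z = r = -4
y = -x - z = -(18) - (-4) = -14

Answer: 18 -14 -4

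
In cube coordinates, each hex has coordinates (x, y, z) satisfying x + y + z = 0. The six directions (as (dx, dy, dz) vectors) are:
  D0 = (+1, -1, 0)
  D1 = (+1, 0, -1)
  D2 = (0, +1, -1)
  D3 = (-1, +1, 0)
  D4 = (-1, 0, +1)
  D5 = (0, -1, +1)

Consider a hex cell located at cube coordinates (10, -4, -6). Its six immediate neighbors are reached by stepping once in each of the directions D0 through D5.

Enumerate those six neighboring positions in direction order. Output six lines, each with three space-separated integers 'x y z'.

Center: (10, -4, -6). Add each direction:
  D0: (10, -4, -6) + (1, -1, 0) = (11, -5, -6)
  D1: (10, -4, -6) + (1, 0, -1) = (11, -4, -7)
  D2: (10, -4, -6) + (0, 1, -1) = (10, -3, -7)
  D3: (10, -4, -6) + (-1, 1, 0) = (9, -3, -6)
  D4: (10, -4, -6) + (-1, 0, 1) = (9, -4, -5)
  D5: (10, -4, -6) + (0, -1, 1) = (10, -5, -5)

Answer: 11 -5 -6
11 -4 -7
10 -3 -7
9 -3 -6
9 -4 -5
10 -5 -5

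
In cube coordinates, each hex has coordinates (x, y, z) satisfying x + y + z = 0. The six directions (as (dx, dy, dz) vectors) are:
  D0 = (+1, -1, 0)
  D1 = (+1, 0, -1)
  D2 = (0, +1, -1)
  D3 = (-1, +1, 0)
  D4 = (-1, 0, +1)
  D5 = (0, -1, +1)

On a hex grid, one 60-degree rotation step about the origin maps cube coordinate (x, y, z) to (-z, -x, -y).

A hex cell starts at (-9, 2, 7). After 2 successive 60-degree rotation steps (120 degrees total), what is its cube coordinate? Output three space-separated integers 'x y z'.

Start: (-9, 2, 7)
Step 1: (-9, 2, 7) -> (-(7), -(-9), -(2)) = (-7, 9, -2)
Step 2: (-7, 9, -2) -> (-(-2), -(-7), -(9)) = (2, 7, -9)

Answer: 2 7 -9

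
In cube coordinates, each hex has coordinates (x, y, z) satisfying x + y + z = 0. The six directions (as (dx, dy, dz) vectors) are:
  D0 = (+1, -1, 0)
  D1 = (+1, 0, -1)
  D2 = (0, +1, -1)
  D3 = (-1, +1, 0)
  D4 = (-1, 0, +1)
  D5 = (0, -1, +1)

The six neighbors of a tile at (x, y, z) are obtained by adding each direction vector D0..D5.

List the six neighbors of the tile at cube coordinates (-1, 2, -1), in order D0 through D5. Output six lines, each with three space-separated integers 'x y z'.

Center: (-1, 2, -1). Add each direction:
  D0: (-1, 2, -1) + (1, -1, 0) = (0, 1, -1)
  D1: (-1, 2, -1) + (1, 0, -1) = (0, 2, -2)
  D2: (-1, 2, -1) + (0, 1, -1) = (-1, 3, -2)
  D3: (-1, 2, -1) + (-1, 1, 0) = (-2, 3, -1)
  D4: (-1, 2, -1) + (-1, 0, 1) = (-2, 2, 0)
  D5: (-1, 2, -1) + (0, -1, 1) = (-1, 1, 0)

Answer: 0 1 -1
0 2 -2
-1 3 -2
-2 3 -1
-2 2 0
-1 1 0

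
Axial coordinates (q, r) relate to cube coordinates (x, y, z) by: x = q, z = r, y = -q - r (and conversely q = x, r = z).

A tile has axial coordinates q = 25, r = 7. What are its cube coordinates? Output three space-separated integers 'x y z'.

x = q = 25
z = r = 7
y = -x - z = -(25) - (7) = -32

Answer: 25 -32 7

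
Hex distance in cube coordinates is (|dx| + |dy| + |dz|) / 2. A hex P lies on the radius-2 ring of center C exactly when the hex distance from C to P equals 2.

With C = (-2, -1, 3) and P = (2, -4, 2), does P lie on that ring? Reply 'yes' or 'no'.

Answer: no

Derivation:
|px - cx| = |2 - (-2)| = 4
|py - cy| = |-4 - (-1)| = 3
|pz - cz| = |2 - 3| = 1
distance = (4+3+1)/2 = 8/2 = 4
radius = 2; distance != radius -> no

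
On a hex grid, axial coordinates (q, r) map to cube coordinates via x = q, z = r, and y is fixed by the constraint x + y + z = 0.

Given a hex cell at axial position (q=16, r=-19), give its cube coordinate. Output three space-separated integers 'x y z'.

x = q = 16
z = r = -19
y = -x - z = -(16) - (-19) = 3

Answer: 16 3 -19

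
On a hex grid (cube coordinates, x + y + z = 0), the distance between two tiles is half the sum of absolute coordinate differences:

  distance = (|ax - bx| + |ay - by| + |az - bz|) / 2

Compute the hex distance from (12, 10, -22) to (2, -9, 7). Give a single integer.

Answer: 29

Derivation:
|ax - bx| = |12 - 2| = 10
|ay - by| = |10 - (-9)| = 19
|az - bz| = |-22 - 7| = 29
distance = (10 + 19 + 29) / 2 = 58 / 2 = 29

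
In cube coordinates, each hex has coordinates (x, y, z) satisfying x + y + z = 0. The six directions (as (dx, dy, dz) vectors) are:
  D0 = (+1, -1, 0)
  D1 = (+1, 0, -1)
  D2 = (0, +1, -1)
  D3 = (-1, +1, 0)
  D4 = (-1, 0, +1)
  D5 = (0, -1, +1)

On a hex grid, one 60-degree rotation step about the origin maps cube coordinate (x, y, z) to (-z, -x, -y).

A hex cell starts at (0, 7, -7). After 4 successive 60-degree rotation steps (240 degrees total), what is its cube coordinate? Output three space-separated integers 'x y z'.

Start: (0, 7, -7)
Step 1: (0, 7, -7) -> (-(-7), -(0), -(7)) = (7, 0, -7)
Step 2: (7, 0, -7) -> (-(-7), -(7), -(0)) = (7, -7, 0)
Step 3: (7, -7, 0) -> (-(0), -(7), -(-7)) = (0, -7, 7)
Step 4: (0, -7, 7) -> (-(7), -(0), -(-7)) = (-7, 0, 7)

Answer: -7 0 7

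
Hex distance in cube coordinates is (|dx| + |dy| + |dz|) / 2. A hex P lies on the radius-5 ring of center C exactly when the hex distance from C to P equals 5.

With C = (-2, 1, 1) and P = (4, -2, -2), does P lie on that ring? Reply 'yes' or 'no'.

Answer: no

Derivation:
|px - cx| = |4 - (-2)| = 6
|py - cy| = |-2 - 1| = 3
|pz - cz| = |-2 - 1| = 3
distance = (6+3+3)/2 = 12/2 = 6
radius = 5; distance != radius -> no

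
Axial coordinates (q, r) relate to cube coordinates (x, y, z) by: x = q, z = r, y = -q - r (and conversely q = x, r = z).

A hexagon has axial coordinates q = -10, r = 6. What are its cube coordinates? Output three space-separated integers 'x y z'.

Answer: -10 4 6

Derivation:
x = q = -10
z = r = 6
y = -x - z = -(-10) - (6) = 4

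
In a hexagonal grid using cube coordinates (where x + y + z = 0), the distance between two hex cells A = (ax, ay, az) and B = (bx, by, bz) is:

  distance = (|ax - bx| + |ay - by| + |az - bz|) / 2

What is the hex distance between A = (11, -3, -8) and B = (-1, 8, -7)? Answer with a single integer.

Answer: 12

Derivation:
|ax - bx| = |11 - (-1)| = 12
|ay - by| = |-3 - 8| = 11
|az - bz| = |-8 - (-7)| = 1
distance = (12 + 11 + 1) / 2 = 24 / 2 = 12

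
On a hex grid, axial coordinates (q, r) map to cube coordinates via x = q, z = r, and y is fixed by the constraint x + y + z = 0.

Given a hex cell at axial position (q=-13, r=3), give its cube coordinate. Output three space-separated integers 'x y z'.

x = q = -13
z = r = 3
y = -x - z = -(-13) - (3) = 10

Answer: -13 10 3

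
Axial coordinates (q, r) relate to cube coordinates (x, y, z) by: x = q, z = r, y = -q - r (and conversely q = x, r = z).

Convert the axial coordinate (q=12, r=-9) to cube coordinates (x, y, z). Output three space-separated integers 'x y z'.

x = q = 12
z = r = -9
y = -x - z = -(12) - (-9) = -3

Answer: 12 -3 -9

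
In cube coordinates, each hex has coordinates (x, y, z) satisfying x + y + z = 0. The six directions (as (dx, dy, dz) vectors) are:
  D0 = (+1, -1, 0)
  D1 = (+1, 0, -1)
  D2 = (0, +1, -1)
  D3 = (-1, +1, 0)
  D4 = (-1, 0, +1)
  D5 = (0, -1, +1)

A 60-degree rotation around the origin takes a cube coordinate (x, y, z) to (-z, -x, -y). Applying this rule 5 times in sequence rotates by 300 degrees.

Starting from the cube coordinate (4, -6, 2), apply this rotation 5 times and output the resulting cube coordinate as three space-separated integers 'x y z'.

Start: (4, -6, 2)
Step 1: (4, -6, 2) -> (-(2), -(4), -(-6)) = (-2, -4, 6)
Step 2: (-2, -4, 6) -> (-(6), -(-2), -(-4)) = (-6, 2, 4)
Step 3: (-6, 2, 4) -> (-(4), -(-6), -(2)) = (-4, 6, -2)
Step 4: (-4, 6, -2) -> (-(-2), -(-4), -(6)) = (2, 4, -6)
Step 5: (2, 4, -6) -> (-(-6), -(2), -(4)) = (6, -2, -4)

Answer: 6 -2 -4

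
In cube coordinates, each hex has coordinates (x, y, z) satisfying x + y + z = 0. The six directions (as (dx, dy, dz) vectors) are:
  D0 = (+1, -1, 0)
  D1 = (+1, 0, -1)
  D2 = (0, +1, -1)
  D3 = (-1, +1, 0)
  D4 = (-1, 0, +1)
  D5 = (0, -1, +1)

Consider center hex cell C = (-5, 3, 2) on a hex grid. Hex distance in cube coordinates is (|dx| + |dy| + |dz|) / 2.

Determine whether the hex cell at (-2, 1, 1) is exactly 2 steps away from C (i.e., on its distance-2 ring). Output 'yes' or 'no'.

|px - cx| = |-2 - (-5)| = 3
|py - cy| = |1 - 3| = 2
|pz - cz| = |1 - 2| = 1
distance = (3+2+1)/2 = 6/2 = 3
radius = 2; distance != radius -> no

Answer: no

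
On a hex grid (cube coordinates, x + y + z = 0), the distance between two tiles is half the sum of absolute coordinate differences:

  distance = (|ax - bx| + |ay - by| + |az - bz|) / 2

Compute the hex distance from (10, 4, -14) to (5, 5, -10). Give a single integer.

|ax - bx| = |10 - 5| = 5
|ay - by| = |4 - 5| = 1
|az - bz| = |-14 - (-10)| = 4
distance = (5 + 1 + 4) / 2 = 10 / 2 = 5

Answer: 5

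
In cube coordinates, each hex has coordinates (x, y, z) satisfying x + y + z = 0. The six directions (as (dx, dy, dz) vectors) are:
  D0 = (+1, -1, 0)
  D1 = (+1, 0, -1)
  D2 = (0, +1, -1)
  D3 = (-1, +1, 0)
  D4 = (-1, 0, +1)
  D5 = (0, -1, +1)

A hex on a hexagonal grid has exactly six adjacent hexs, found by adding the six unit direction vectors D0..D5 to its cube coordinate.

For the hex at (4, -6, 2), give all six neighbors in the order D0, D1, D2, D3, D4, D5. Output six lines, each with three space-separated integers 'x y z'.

Center: (4, -6, 2). Add each direction:
  D0: (4, -6, 2) + (1, -1, 0) = (5, -7, 2)
  D1: (4, -6, 2) + (1, 0, -1) = (5, -6, 1)
  D2: (4, -6, 2) + (0, 1, -1) = (4, -5, 1)
  D3: (4, -6, 2) + (-1, 1, 0) = (3, -5, 2)
  D4: (4, -6, 2) + (-1, 0, 1) = (3, -6, 3)
  D5: (4, -6, 2) + (0, -1, 1) = (4, -7, 3)

Answer: 5 -7 2
5 -6 1
4 -5 1
3 -5 2
3 -6 3
4 -7 3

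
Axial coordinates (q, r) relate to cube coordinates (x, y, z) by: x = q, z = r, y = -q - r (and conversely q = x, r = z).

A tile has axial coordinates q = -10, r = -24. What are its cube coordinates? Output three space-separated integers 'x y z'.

x = q = -10
z = r = -24
y = -x - z = -(-10) - (-24) = 34

Answer: -10 34 -24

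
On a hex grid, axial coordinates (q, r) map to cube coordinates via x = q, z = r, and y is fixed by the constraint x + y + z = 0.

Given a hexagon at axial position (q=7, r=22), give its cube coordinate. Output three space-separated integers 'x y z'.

x = q = 7
z = r = 22
y = -x - z = -(7) - (22) = -29

Answer: 7 -29 22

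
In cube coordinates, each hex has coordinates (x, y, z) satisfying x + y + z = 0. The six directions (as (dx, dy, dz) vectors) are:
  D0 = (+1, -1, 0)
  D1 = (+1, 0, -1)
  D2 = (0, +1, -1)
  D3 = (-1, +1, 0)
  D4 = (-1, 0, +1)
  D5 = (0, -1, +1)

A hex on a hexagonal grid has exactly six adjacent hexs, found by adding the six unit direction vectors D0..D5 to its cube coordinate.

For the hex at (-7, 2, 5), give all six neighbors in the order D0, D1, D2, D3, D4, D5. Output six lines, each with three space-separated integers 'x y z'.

Center: (-7, 2, 5). Add each direction:
  D0: (-7, 2, 5) + (1, -1, 0) = (-6, 1, 5)
  D1: (-7, 2, 5) + (1, 0, -1) = (-6, 2, 4)
  D2: (-7, 2, 5) + (0, 1, -1) = (-7, 3, 4)
  D3: (-7, 2, 5) + (-1, 1, 0) = (-8, 3, 5)
  D4: (-7, 2, 5) + (-1, 0, 1) = (-8, 2, 6)
  D5: (-7, 2, 5) + (0, -1, 1) = (-7, 1, 6)

Answer: -6 1 5
-6 2 4
-7 3 4
-8 3 5
-8 2 6
-7 1 6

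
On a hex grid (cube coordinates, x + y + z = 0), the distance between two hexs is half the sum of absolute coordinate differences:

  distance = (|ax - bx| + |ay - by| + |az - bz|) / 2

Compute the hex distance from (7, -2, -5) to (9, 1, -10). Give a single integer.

Answer: 5

Derivation:
|ax - bx| = |7 - 9| = 2
|ay - by| = |-2 - 1| = 3
|az - bz| = |-5 - (-10)| = 5
distance = (2 + 3 + 5) / 2 = 10 / 2 = 5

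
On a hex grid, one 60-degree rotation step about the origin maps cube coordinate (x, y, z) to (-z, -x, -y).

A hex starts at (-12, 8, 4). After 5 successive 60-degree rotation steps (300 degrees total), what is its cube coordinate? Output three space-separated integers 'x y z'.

Start: (-12, 8, 4)
Step 1: (-12, 8, 4) -> (-(4), -(-12), -(8)) = (-4, 12, -8)
Step 2: (-4, 12, -8) -> (-(-8), -(-4), -(12)) = (8, 4, -12)
Step 3: (8, 4, -12) -> (-(-12), -(8), -(4)) = (12, -8, -4)
Step 4: (12, -8, -4) -> (-(-4), -(12), -(-8)) = (4, -12, 8)
Step 5: (4, -12, 8) -> (-(8), -(4), -(-12)) = (-8, -4, 12)

Answer: -8 -4 12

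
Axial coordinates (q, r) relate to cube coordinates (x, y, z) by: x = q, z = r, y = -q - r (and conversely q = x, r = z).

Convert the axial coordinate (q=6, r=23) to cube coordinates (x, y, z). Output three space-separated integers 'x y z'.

x = q = 6
z = r = 23
y = -x - z = -(6) - (23) = -29

Answer: 6 -29 23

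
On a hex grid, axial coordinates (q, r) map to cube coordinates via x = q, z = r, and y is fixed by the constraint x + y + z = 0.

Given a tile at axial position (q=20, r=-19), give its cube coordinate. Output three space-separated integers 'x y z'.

Answer: 20 -1 -19

Derivation:
x = q = 20
z = r = -19
y = -x - z = -(20) - (-19) = -1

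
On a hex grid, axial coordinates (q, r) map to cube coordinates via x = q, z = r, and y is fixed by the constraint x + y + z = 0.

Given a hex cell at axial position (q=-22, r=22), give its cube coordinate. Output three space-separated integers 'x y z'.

x = q = -22
z = r = 22
y = -x - z = -(-22) - (22) = 0

Answer: -22 0 22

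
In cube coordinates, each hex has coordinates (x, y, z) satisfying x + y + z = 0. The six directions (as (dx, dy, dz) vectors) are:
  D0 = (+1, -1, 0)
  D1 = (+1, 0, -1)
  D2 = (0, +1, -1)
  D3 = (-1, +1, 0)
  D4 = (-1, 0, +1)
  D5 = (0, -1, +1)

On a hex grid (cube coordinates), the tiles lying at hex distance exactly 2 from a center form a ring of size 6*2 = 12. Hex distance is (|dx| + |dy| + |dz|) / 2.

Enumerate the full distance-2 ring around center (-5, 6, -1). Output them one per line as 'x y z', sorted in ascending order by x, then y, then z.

Walk ring at distance 2 from (-5, 6, -1):
Start at center + D4*2 = (-7, 6, 1)
  hex 0: (-7, 6, 1)
  hex 1: (-6, 5, 1)
  hex 2: (-5, 4, 1)
  hex 3: (-4, 4, 0)
  hex 4: (-3, 4, -1)
  hex 5: (-3, 5, -2)
  hex 6: (-3, 6, -3)
  hex 7: (-4, 7, -3)
  hex 8: (-5, 8, -3)
  hex 9: (-6, 8, -2)
  hex 10: (-7, 8, -1)
  hex 11: (-7, 7, 0)
Sorted: 12 hexes.

Answer: -7 6 1
-7 7 0
-7 8 -1
-6 5 1
-6 8 -2
-5 4 1
-5 8 -3
-4 4 0
-4 7 -3
-3 4 -1
-3 5 -2
-3 6 -3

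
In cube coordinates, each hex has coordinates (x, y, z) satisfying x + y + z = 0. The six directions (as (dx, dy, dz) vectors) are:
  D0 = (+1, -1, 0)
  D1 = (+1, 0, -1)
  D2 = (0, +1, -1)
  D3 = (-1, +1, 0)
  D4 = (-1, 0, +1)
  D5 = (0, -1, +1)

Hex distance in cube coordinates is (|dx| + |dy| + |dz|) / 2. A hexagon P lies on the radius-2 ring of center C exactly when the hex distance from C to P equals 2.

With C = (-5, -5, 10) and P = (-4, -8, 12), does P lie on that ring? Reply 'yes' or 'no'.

|px - cx| = |-4 - (-5)| = 1
|py - cy| = |-8 - (-5)| = 3
|pz - cz| = |12 - 10| = 2
distance = (1+3+2)/2 = 6/2 = 3
radius = 2; distance != radius -> no

Answer: no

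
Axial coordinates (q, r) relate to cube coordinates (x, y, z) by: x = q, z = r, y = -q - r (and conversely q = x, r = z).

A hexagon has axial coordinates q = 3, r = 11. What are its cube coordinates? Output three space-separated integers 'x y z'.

x = q = 3
z = r = 11
y = -x - z = -(3) - (11) = -14

Answer: 3 -14 11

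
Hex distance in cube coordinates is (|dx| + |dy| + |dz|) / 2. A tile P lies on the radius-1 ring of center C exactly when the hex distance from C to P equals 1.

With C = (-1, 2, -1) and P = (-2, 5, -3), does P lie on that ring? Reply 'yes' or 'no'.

|px - cx| = |-2 - (-1)| = 1
|py - cy| = |5 - 2| = 3
|pz - cz| = |-3 - (-1)| = 2
distance = (1+3+2)/2 = 6/2 = 3
radius = 1; distance != radius -> no

Answer: no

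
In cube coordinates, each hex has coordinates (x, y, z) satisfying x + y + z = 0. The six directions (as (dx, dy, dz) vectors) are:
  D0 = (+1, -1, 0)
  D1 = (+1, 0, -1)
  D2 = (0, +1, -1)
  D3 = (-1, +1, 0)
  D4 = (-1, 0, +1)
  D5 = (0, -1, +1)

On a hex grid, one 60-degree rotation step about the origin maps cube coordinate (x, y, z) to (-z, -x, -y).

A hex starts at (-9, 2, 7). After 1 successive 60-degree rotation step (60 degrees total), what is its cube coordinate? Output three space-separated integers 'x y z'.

Start: (-9, 2, 7)
Step 1: (-9, 2, 7) -> (-(7), -(-9), -(2)) = (-7, 9, -2)

Answer: -7 9 -2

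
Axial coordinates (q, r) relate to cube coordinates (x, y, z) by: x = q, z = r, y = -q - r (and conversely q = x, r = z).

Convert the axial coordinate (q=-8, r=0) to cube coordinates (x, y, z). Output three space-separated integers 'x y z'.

Answer: -8 8 0

Derivation:
x = q = -8
z = r = 0
y = -x - z = -(-8) - (0) = 8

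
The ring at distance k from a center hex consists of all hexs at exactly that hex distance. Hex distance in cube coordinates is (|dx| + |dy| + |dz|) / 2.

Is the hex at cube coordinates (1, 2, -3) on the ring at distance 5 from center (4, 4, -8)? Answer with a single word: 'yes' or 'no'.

|px - cx| = |1 - 4| = 3
|py - cy| = |2 - 4| = 2
|pz - cz| = |-3 - (-8)| = 5
distance = (3+2+5)/2 = 10/2 = 5
radius = 5; distance == radius -> yes

Answer: yes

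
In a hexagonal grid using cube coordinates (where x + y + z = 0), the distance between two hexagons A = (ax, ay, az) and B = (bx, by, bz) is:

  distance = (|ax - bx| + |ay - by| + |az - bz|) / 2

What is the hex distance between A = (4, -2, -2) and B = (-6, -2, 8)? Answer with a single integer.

|ax - bx| = |4 - (-6)| = 10
|ay - by| = |-2 - (-2)| = 0
|az - bz| = |-2 - 8| = 10
distance = (10 + 0 + 10) / 2 = 20 / 2 = 10

Answer: 10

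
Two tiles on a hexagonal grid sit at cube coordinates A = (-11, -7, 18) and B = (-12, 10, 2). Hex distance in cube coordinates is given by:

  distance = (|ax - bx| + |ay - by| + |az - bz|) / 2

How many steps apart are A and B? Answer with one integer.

|ax - bx| = |-11 - (-12)| = 1
|ay - by| = |-7 - 10| = 17
|az - bz| = |18 - 2| = 16
distance = (1 + 17 + 16) / 2 = 34 / 2 = 17

Answer: 17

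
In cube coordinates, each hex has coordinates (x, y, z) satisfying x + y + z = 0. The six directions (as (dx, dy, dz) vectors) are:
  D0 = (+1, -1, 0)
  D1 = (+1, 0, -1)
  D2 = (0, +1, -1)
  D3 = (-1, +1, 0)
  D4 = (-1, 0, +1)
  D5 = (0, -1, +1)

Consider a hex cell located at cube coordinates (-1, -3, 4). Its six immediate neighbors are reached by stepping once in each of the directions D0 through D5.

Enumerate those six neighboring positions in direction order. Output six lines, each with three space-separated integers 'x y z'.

Center: (-1, -3, 4). Add each direction:
  D0: (-1, -3, 4) + (1, -1, 0) = (0, -4, 4)
  D1: (-1, -3, 4) + (1, 0, -1) = (0, -3, 3)
  D2: (-1, -3, 4) + (0, 1, -1) = (-1, -2, 3)
  D3: (-1, -3, 4) + (-1, 1, 0) = (-2, -2, 4)
  D4: (-1, -3, 4) + (-1, 0, 1) = (-2, -3, 5)
  D5: (-1, -3, 4) + (0, -1, 1) = (-1, -4, 5)

Answer: 0 -4 4
0 -3 3
-1 -2 3
-2 -2 4
-2 -3 5
-1 -4 5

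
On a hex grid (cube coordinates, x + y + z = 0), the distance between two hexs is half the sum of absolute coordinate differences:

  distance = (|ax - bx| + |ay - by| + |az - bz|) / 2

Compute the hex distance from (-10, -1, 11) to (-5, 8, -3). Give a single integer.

Answer: 14

Derivation:
|ax - bx| = |-10 - (-5)| = 5
|ay - by| = |-1 - 8| = 9
|az - bz| = |11 - (-3)| = 14
distance = (5 + 9 + 14) / 2 = 28 / 2 = 14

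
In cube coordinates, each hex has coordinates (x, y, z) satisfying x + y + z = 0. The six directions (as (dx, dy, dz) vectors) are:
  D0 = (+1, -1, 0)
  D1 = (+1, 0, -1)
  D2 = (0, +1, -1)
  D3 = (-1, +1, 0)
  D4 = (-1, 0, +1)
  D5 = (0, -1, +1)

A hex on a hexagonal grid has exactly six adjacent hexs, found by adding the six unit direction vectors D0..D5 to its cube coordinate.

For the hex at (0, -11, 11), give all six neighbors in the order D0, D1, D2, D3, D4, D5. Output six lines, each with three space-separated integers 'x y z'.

Answer: 1 -12 11
1 -11 10
0 -10 10
-1 -10 11
-1 -11 12
0 -12 12

Derivation:
Center: (0, -11, 11). Add each direction:
  D0: (0, -11, 11) + (1, -1, 0) = (1, -12, 11)
  D1: (0, -11, 11) + (1, 0, -1) = (1, -11, 10)
  D2: (0, -11, 11) + (0, 1, -1) = (0, -10, 10)
  D3: (0, -11, 11) + (-1, 1, 0) = (-1, -10, 11)
  D4: (0, -11, 11) + (-1, 0, 1) = (-1, -11, 12)
  D5: (0, -11, 11) + (0, -1, 1) = (0, -12, 12)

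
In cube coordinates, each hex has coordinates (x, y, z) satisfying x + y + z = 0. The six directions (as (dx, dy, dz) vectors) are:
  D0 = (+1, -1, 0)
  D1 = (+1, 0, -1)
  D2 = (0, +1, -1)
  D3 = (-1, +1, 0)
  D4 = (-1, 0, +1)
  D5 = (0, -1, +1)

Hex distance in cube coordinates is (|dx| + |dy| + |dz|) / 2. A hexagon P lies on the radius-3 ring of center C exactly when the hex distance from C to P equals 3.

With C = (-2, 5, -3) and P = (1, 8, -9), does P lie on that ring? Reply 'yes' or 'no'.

|px - cx| = |1 - (-2)| = 3
|py - cy| = |8 - 5| = 3
|pz - cz| = |-9 - (-3)| = 6
distance = (3+3+6)/2 = 12/2 = 6
radius = 3; distance != radius -> no

Answer: no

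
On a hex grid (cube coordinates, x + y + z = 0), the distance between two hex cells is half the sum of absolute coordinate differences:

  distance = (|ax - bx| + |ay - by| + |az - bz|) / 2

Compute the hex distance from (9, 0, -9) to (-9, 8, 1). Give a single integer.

Answer: 18

Derivation:
|ax - bx| = |9 - (-9)| = 18
|ay - by| = |0 - 8| = 8
|az - bz| = |-9 - 1| = 10
distance = (18 + 8 + 10) / 2 = 36 / 2 = 18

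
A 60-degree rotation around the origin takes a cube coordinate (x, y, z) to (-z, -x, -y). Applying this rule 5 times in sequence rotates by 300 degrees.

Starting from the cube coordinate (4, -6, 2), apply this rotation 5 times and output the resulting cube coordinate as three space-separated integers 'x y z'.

Answer: 6 -2 -4

Derivation:
Start: (4, -6, 2)
Step 1: (4, -6, 2) -> (-(2), -(4), -(-6)) = (-2, -4, 6)
Step 2: (-2, -4, 6) -> (-(6), -(-2), -(-4)) = (-6, 2, 4)
Step 3: (-6, 2, 4) -> (-(4), -(-6), -(2)) = (-4, 6, -2)
Step 4: (-4, 6, -2) -> (-(-2), -(-4), -(6)) = (2, 4, -6)
Step 5: (2, 4, -6) -> (-(-6), -(2), -(4)) = (6, -2, -4)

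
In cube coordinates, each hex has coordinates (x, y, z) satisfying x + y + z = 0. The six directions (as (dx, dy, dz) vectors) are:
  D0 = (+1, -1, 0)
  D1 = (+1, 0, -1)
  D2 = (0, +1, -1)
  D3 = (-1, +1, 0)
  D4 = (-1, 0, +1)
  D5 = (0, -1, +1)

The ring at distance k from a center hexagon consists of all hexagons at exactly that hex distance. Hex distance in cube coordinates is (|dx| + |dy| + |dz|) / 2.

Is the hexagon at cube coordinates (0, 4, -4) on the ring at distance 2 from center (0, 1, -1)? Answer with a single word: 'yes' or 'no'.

Answer: no

Derivation:
|px - cx| = |0 - 0| = 0
|py - cy| = |4 - 1| = 3
|pz - cz| = |-4 - (-1)| = 3
distance = (0+3+3)/2 = 6/2 = 3
radius = 2; distance != radius -> no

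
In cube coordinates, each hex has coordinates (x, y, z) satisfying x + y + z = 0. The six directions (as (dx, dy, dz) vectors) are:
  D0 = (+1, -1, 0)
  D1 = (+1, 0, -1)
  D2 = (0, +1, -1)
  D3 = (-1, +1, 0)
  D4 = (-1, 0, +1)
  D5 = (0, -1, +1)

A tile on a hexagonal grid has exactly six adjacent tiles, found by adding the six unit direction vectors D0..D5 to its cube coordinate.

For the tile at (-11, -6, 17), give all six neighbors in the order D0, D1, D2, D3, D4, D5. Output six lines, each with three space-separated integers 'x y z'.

Answer: -10 -7 17
-10 -6 16
-11 -5 16
-12 -5 17
-12 -6 18
-11 -7 18

Derivation:
Center: (-11, -6, 17). Add each direction:
  D0: (-11, -6, 17) + (1, -1, 0) = (-10, -7, 17)
  D1: (-11, -6, 17) + (1, 0, -1) = (-10, -6, 16)
  D2: (-11, -6, 17) + (0, 1, -1) = (-11, -5, 16)
  D3: (-11, -6, 17) + (-1, 1, 0) = (-12, -5, 17)
  D4: (-11, -6, 17) + (-1, 0, 1) = (-12, -6, 18)
  D5: (-11, -6, 17) + (0, -1, 1) = (-11, -7, 18)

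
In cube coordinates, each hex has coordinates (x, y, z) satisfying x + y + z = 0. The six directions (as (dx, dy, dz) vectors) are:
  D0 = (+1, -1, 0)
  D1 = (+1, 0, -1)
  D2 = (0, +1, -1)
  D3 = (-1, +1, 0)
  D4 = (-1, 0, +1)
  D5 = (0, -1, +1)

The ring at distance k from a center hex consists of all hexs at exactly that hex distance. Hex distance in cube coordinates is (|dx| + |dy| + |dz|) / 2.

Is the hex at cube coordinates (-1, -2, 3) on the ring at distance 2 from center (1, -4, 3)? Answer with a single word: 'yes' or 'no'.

Answer: yes

Derivation:
|px - cx| = |-1 - 1| = 2
|py - cy| = |-2 - (-4)| = 2
|pz - cz| = |3 - 3| = 0
distance = (2+2+0)/2 = 4/2 = 2
radius = 2; distance == radius -> yes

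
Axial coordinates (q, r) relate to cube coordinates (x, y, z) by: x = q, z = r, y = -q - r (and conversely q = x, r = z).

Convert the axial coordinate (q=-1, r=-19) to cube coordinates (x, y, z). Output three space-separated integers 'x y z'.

x = q = -1
z = r = -19
y = -x - z = -(-1) - (-19) = 20

Answer: -1 20 -19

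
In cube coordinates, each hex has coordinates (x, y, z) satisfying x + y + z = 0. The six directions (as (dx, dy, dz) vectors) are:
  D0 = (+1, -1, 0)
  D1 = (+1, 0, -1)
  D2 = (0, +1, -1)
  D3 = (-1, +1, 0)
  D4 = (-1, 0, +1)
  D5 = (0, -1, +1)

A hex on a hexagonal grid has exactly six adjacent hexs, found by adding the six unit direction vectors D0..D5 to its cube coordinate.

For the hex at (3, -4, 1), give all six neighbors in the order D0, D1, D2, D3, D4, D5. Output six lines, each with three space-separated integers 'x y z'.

Answer: 4 -5 1
4 -4 0
3 -3 0
2 -3 1
2 -4 2
3 -5 2

Derivation:
Center: (3, -4, 1). Add each direction:
  D0: (3, -4, 1) + (1, -1, 0) = (4, -5, 1)
  D1: (3, -4, 1) + (1, 0, -1) = (4, -4, 0)
  D2: (3, -4, 1) + (0, 1, -1) = (3, -3, 0)
  D3: (3, -4, 1) + (-1, 1, 0) = (2, -3, 1)
  D4: (3, -4, 1) + (-1, 0, 1) = (2, -4, 2)
  D5: (3, -4, 1) + (0, -1, 1) = (3, -5, 2)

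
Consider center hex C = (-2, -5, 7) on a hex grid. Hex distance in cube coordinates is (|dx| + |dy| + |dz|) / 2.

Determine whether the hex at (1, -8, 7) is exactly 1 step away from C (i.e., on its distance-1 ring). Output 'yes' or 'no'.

|px - cx| = |1 - (-2)| = 3
|py - cy| = |-8 - (-5)| = 3
|pz - cz| = |7 - 7| = 0
distance = (3+3+0)/2 = 6/2 = 3
radius = 1; distance != radius -> no

Answer: no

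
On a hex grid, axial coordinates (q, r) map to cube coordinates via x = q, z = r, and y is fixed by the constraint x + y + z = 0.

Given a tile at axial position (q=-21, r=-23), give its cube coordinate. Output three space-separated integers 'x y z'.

Answer: -21 44 -23

Derivation:
x = q = -21
z = r = -23
y = -x - z = -(-21) - (-23) = 44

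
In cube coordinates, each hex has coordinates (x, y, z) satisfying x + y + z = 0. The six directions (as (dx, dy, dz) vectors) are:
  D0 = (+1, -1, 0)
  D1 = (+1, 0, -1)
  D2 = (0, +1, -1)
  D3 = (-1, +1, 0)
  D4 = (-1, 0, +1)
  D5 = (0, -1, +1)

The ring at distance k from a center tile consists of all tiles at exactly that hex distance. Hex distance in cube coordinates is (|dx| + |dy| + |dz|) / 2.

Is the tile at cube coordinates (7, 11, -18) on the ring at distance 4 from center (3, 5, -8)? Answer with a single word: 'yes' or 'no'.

|px - cx| = |7 - 3| = 4
|py - cy| = |11 - 5| = 6
|pz - cz| = |-18 - (-8)| = 10
distance = (4+6+10)/2 = 20/2 = 10
radius = 4; distance != radius -> no

Answer: no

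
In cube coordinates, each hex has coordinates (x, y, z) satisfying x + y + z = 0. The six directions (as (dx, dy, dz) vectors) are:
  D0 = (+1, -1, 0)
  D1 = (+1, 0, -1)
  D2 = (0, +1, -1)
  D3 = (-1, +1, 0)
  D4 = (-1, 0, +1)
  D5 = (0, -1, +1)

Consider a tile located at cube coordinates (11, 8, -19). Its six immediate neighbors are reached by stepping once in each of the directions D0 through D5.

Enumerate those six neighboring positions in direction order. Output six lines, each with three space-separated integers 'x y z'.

Answer: 12 7 -19
12 8 -20
11 9 -20
10 9 -19
10 8 -18
11 7 -18

Derivation:
Center: (11, 8, -19). Add each direction:
  D0: (11, 8, -19) + (1, -1, 0) = (12, 7, -19)
  D1: (11, 8, -19) + (1, 0, -1) = (12, 8, -20)
  D2: (11, 8, -19) + (0, 1, -1) = (11, 9, -20)
  D3: (11, 8, -19) + (-1, 1, 0) = (10, 9, -19)
  D4: (11, 8, -19) + (-1, 0, 1) = (10, 8, -18)
  D5: (11, 8, -19) + (0, -1, 1) = (11, 7, -18)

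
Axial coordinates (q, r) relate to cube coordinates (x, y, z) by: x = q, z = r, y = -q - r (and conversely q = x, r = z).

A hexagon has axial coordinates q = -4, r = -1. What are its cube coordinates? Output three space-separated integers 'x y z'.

x = q = -4
z = r = -1
y = -x - z = -(-4) - (-1) = 5

Answer: -4 5 -1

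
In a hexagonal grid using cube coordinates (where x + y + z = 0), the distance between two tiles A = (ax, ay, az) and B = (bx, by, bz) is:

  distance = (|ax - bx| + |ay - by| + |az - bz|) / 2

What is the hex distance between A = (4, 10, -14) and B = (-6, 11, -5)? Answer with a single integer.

|ax - bx| = |4 - (-6)| = 10
|ay - by| = |10 - 11| = 1
|az - bz| = |-14 - (-5)| = 9
distance = (10 + 1 + 9) / 2 = 20 / 2 = 10

Answer: 10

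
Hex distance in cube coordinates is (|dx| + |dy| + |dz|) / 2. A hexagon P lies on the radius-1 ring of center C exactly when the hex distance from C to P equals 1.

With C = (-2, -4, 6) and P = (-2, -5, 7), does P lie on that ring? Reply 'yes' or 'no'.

|px - cx| = |-2 - (-2)| = 0
|py - cy| = |-5 - (-4)| = 1
|pz - cz| = |7 - 6| = 1
distance = (0+1+1)/2 = 2/2 = 1
radius = 1; distance == radius -> yes

Answer: yes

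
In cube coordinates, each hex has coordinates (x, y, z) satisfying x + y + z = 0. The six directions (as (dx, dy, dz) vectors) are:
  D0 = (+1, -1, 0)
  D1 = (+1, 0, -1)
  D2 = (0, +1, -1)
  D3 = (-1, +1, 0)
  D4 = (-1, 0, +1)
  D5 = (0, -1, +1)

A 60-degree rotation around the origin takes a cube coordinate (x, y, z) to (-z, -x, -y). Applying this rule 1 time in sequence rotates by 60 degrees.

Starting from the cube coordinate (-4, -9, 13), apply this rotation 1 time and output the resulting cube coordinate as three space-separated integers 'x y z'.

Start: (-4, -9, 13)
Step 1: (-4, -9, 13) -> (-(13), -(-4), -(-9)) = (-13, 4, 9)

Answer: -13 4 9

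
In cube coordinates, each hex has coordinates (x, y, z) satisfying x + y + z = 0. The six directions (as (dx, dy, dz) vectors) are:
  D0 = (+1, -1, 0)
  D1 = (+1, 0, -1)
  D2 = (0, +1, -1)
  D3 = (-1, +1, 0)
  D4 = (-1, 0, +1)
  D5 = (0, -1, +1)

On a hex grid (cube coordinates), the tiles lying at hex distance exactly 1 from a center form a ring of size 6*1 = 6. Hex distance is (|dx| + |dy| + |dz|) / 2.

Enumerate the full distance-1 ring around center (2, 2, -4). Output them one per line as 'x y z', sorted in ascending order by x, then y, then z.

Walk ring at distance 1 from (2, 2, -4):
Start at center + D4*1 = (1, 2, -3)
  hex 0: (1, 2, -3)
  hex 1: (2, 1, -3)
  hex 2: (3, 1, -4)
  hex 3: (3, 2, -5)
  hex 4: (2, 3, -5)
  hex 5: (1, 3, -4)
Sorted: 6 hexes.

Answer: 1 2 -3
1 3 -4
2 1 -3
2 3 -5
3 1 -4
3 2 -5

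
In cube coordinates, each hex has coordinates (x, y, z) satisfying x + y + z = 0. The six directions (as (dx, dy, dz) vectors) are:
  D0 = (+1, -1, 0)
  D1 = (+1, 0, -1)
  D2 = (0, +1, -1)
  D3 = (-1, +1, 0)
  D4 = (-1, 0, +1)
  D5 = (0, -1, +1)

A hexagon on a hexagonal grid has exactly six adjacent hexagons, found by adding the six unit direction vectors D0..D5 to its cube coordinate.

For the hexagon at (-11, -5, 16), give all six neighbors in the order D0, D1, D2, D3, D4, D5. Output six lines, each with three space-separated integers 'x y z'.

Center: (-11, -5, 16). Add each direction:
  D0: (-11, -5, 16) + (1, -1, 0) = (-10, -6, 16)
  D1: (-11, -5, 16) + (1, 0, -1) = (-10, -5, 15)
  D2: (-11, -5, 16) + (0, 1, -1) = (-11, -4, 15)
  D3: (-11, -5, 16) + (-1, 1, 0) = (-12, -4, 16)
  D4: (-11, -5, 16) + (-1, 0, 1) = (-12, -5, 17)
  D5: (-11, -5, 16) + (0, -1, 1) = (-11, -6, 17)

Answer: -10 -6 16
-10 -5 15
-11 -4 15
-12 -4 16
-12 -5 17
-11 -6 17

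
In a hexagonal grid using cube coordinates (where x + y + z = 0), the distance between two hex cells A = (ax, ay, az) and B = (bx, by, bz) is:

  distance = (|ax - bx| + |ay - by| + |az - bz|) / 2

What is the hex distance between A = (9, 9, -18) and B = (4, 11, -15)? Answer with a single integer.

|ax - bx| = |9 - 4| = 5
|ay - by| = |9 - 11| = 2
|az - bz| = |-18 - (-15)| = 3
distance = (5 + 2 + 3) / 2 = 10 / 2 = 5

Answer: 5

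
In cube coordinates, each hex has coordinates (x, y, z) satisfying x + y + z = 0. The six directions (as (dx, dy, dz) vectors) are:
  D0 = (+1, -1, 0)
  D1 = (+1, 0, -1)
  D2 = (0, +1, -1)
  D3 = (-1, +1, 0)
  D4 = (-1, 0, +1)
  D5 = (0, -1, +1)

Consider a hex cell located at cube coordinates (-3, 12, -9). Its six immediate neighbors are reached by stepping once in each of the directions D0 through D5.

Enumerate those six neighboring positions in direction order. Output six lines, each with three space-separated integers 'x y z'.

Center: (-3, 12, -9). Add each direction:
  D0: (-3, 12, -9) + (1, -1, 0) = (-2, 11, -9)
  D1: (-3, 12, -9) + (1, 0, -1) = (-2, 12, -10)
  D2: (-3, 12, -9) + (0, 1, -1) = (-3, 13, -10)
  D3: (-3, 12, -9) + (-1, 1, 0) = (-4, 13, -9)
  D4: (-3, 12, -9) + (-1, 0, 1) = (-4, 12, -8)
  D5: (-3, 12, -9) + (0, -1, 1) = (-3, 11, -8)

Answer: -2 11 -9
-2 12 -10
-3 13 -10
-4 13 -9
-4 12 -8
-3 11 -8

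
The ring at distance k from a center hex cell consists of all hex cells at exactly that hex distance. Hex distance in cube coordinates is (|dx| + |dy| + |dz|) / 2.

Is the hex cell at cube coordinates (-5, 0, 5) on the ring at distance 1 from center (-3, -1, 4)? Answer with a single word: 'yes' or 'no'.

Answer: no

Derivation:
|px - cx| = |-5 - (-3)| = 2
|py - cy| = |0 - (-1)| = 1
|pz - cz| = |5 - 4| = 1
distance = (2+1+1)/2 = 4/2 = 2
radius = 1; distance != radius -> no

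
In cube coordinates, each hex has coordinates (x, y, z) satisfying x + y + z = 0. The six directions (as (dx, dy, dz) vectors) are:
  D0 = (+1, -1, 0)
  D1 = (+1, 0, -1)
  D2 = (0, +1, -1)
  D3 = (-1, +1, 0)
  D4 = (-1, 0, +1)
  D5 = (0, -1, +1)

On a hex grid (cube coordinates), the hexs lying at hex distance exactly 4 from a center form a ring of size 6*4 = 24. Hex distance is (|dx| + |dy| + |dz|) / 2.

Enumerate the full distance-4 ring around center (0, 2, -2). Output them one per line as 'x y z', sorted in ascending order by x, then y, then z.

Answer: -4 2 2
-4 3 1
-4 4 0
-4 5 -1
-4 6 -2
-3 1 2
-3 6 -3
-2 0 2
-2 6 -4
-1 -1 2
-1 6 -5
0 -2 2
0 6 -6
1 -2 1
1 5 -6
2 -2 0
2 4 -6
3 -2 -1
3 3 -6
4 -2 -2
4 -1 -3
4 0 -4
4 1 -5
4 2 -6

Derivation:
Walk ring at distance 4 from (0, 2, -2):
Start at center + D4*4 = (-4, 2, 2)
  hex 0: (-4, 2, 2)
  hex 1: (-3, 1, 2)
  hex 2: (-2, 0, 2)
  hex 3: (-1, -1, 2)
  hex 4: (0, -2, 2)
  hex 5: (1, -2, 1)
  hex 6: (2, -2, 0)
  hex 7: (3, -2, -1)
  hex 8: (4, -2, -2)
  hex 9: (4, -1, -3)
  hex 10: (4, 0, -4)
  hex 11: (4, 1, -5)
  hex 12: (4, 2, -6)
  hex 13: (3, 3, -6)
  hex 14: (2, 4, -6)
  hex 15: (1, 5, -6)
  hex 16: (0, 6, -6)
  hex 17: (-1, 6, -5)
  hex 18: (-2, 6, -4)
  hex 19: (-3, 6, -3)
  hex 20: (-4, 6, -2)
  hex 21: (-4, 5, -1)
  hex 22: (-4, 4, 0)
  hex 23: (-4, 3, 1)
Sorted: 24 hexes.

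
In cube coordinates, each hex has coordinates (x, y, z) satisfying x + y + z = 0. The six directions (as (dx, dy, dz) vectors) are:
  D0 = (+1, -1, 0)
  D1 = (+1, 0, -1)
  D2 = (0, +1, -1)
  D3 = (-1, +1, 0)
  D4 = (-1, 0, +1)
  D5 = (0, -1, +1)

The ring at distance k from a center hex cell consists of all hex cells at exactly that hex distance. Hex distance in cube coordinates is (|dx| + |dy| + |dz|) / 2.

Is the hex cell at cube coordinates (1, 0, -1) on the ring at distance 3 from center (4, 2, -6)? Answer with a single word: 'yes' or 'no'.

|px - cx| = |1 - 4| = 3
|py - cy| = |0 - 2| = 2
|pz - cz| = |-1 - (-6)| = 5
distance = (3+2+5)/2 = 10/2 = 5
radius = 3; distance != radius -> no

Answer: no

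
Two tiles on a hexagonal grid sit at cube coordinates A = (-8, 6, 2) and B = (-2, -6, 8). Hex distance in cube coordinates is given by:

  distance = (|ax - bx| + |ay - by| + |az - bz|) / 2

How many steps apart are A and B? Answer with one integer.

Answer: 12

Derivation:
|ax - bx| = |-8 - (-2)| = 6
|ay - by| = |6 - (-6)| = 12
|az - bz| = |2 - 8| = 6
distance = (6 + 12 + 6) / 2 = 24 / 2 = 12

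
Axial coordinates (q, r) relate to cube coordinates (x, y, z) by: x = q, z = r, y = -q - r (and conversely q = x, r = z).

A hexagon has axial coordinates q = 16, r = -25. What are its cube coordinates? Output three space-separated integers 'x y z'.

Answer: 16 9 -25

Derivation:
x = q = 16
z = r = -25
y = -x - z = -(16) - (-25) = 9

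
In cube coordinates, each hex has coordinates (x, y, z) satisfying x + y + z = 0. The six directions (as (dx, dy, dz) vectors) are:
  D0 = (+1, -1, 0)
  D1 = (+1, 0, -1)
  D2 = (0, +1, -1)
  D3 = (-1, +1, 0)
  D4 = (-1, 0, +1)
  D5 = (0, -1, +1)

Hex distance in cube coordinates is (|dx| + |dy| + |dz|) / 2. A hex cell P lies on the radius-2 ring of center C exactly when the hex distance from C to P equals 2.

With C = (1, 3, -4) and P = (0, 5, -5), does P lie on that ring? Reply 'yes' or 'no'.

Answer: yes

Derivation:
|px - cx| = |0 - 1| = 1
|py - cy| = |5 - 3| = 2
|pz - cz| = |-5 - (-4)| = 1
distance = (1+2+1)/2 = 4/2 = 2
radius = 2; distance == radius -> yes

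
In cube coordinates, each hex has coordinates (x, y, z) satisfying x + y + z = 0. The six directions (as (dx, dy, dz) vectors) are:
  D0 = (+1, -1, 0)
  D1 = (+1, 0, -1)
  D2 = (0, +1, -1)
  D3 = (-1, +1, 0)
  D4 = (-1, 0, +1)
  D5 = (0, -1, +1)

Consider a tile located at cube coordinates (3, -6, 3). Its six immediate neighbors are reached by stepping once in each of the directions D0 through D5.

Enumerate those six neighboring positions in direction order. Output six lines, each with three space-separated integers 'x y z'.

Center: (3, -6, 3). Add each direction:
  D0: (3, -6, 3) + (1, -1, 0) = (4, -7, 3)
  D1: (3, -6, 3) + (1, 0, -1) = (4, -6, 2)
  D2: (3, -6, 3) + (0, 1, -1) = (3, -5, 2)
  D3: (3, -6, 3) + (-1, 1, 0) = (2, -5, 3)
  D4: (3, -6, 3) + (-1, 0, 1) = (2, -6, 4)
  D5: (3, -6, 3) + (0, -1, 1) = (3, -7, 4)

Answer: 4 -7 3
4 -6 2
3 -5 2
2 -5 3
2 -6 4
3 -7 4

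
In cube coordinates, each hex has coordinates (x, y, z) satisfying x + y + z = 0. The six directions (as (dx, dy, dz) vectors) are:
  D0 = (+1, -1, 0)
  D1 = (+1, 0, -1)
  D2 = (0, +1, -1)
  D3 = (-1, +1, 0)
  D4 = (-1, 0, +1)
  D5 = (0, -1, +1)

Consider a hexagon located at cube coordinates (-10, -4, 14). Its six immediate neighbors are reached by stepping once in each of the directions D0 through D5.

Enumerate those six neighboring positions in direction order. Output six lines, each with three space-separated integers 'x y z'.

Answer: -9 -5 14
-9 -4 13
-10 -3 13
-11 -3 14
-11 -4 15
-10 -5 15

Derivation:
Center: (-10, -4, 14). Add each direction:
  D0: (-10, -4, 14) + (1, -1, 0) = (-9, -5, 14)
  D1: (-10, -4, 14) + (1, 0, -1) = (-9, -4, 13)
  D2: (-10, -4, 14) + (0, 1, -1) = (-10, -3, 13)
  D3: (-10, -4, 14) + (-1, 1, 0) = (-11, -3, 14)
  D4: (-10, -4, 14) + (-1, 0, 1) = (-11, -4, 15)
  D5: (-10, -4, 14) + (0, -1, 1) = (-10, -5, 15)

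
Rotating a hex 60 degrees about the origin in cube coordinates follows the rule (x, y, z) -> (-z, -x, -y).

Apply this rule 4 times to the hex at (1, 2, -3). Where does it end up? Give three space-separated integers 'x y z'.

Start: (1, 2, -3)
Step 1: (1, 2, -3) -> (-(-3), -(1), -(2)) = (3, -1, -2)
Step 2: (3, -1, -2) -> (-(-2), -(3), -(-1)) = (2, -3, 1)
Step 3: (2, -3, 1) -> (-(1), -(2), -(-3)) = (-1, -2, 3)
Step 4: (-1, -2, 3) -> (-(3), -(-1), -(-2)) = (-3, 1, 2)

Answer: -3 1 2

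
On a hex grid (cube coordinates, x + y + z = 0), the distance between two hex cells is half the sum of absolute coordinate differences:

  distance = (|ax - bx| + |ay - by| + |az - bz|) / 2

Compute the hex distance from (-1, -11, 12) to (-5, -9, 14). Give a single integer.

Answer: 4

Derivation:
|ax - bx| = |-1 - (-5)| = 4
|ay - by| = |-11 - (-9)| = 2
|az - bz| = |12 - 14| = 2
distance = (4 + 2 + 2) / 2 = 8 / 2 = 4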